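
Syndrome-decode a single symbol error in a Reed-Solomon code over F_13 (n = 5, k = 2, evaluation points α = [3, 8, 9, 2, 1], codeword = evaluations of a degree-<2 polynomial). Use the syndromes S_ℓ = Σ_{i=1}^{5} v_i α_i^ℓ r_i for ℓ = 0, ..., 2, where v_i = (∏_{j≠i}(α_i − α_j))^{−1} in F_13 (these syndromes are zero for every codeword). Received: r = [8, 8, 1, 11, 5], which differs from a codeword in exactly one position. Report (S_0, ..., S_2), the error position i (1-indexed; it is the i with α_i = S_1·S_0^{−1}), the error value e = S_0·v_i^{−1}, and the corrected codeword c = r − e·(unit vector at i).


S = (7, 8, 11), error at position 1, error magnitude e = 4, c = [4, 8, 1, 11, 5].

Step 1: column multipliers v_i = (∏_{j≠i}(α_i − α_j))^{−1} mod 13.
  i = 1 (α = 3): (3−8)(3−9)(3−2)(3−1) = (−5)·(−6)·1·2 = 60 ≡ 8, so v_1 = 8^{−1} = 5 (mod 13).
  i = 2 (α = 8): (8−3)(8−9)(8−2)(8−1) = 5·(−1)·6·7 = −210 ≡ 11, so v_2 = 11^{−1} = 6 (mod 13).
  i = 3 (α = 9): (9−3)(9−8)(9−2)(9−1) = 6·1·7·8 = 336 ≡ 11, so v_3 = 11^{−1} = 6 (mod 13).
  i = 4 (α = 2): (2−3)(2−8)(2−9)(2−1) = (−1)·(−6)·(−7)·1 = −42 ≡ 10, so v_4 = 10^{−1} = 4 (mod 13).
  i = 5 (α = 1): (1−3)(1−8)(1−9)(1−2) = (−2)·(−7)·(−8)·(−1) = 112 ≡ 8, so v_5 = 8^{−1} = 5 (mod 13).
  v = [5, 6, 6, 4, 5].
Step 2: syndromes of r = [8, 8, 1, 11, 5] (all sums mod 13).
  S_0 = Σ v_i r_i = 5·8 + 6·8 + 6·1 + 4·11 + 5·5 = 163 ≡ 7.
  S_1 = Σ v_i α_i r_i = 5·3·8 + 6·8·8 + 6·9·1 + 4·2·11 + 5·1·5 = 671 ≡ 8.
  α_i^2 mod 13 = [9, 12, 3, 4, 1].
  S_2 = Σ v_i α_i^2 r_i = 5·9·8 + 6·12·8 + 6·3·1 + 4·4·11 + 5·1·5 = 1155 ≡ 11.
  S = (7, 8, 11) ≠ 0, so r is not a codeword (an error is present).
Step 3: locate the error. For a single error e at position i, S_ℓ = v_i·e·α_i^ℓ, so α_err = S_1/S_0.
  S_0^{−1} = 7^{−1} = 2 (mod 13), so α_err = 8·2 = 16 ≡ 3 = α_1. Error position i = 1.
  Consistency check: S_2/S_1 = 11·5 = 55 ≡ 3 = α_err ✓ (single-error assumption holds).
Step 4: error magnitude e = S_0/v_1 = S_0·∏_{j≠1}(α_1 − α_j) = 7·8 = 56 ≡ 4 (mod 13).
Step 5: correct position 1: c_1 = r_1 − e = 8 − 4 ≡ 4 (mod 13). Hence c = [4, 8, 1, 11, 5].
  Check: interpolating c through the α_i gives m(x) = 12 + 6·x (degree < 2) with m(α_i) = c_i for every i, so c is indeed a codeword.


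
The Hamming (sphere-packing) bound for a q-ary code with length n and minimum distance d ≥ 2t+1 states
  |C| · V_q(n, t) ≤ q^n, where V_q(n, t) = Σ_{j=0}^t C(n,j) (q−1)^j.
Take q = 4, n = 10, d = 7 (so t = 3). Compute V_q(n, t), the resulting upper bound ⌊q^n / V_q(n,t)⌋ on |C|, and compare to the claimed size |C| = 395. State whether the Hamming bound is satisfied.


V_q(n, t) = 3676, q^n = 1048576, Hamming bound = 285, |C| = 395 > bound (violated).

Step 1: Compute V_q(n, t) = Σ_{j=0}^3 C(n, j) (q−1)^j.
  j = 0: C(10,0)·(3)^0 = 1·1 = 1.
  j = 1: C(10,1)·(3)^1 = 10·3 = 30.
  j = 2: C(10,2)·(3)^2 = 45·9 = 405.
  j = 3: C(10,3)·(3)^3 = 120·27 = 3240.
  V_q(n, t) = 1 + 30 + 405 + 3240 = 3676.
Step 2: q^n = 4^10 = 1048576.
Step 3: Hamming bound ⌊q^n / V_q(n,t)⌋ = ⌊1048576/3676⌋ = 285.
Step 4: Compare |C| = 395 to 285: violated.
The claimed |C| lies above the Hamming bound, so no 4-ary code of length 10 with d ≥ 7 can have 395 codewords.


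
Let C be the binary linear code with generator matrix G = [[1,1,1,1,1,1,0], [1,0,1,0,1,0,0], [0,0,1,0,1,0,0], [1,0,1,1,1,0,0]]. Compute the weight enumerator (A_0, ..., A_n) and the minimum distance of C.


Weight distribution: A_0 = 1, A_1 = 2, A_2 = 3, A_3 = 4, A_4 = 3, A_5 = 2, A_6 = 1. Minimum distance d = 1.

Enumerate all 2^4 = 16 messages m ∈ F_2^4.
For each, compute codeword c = mG in F_2^7, then tally its weight.
  m = 0000 → c = 0000000, weight = 0.
  m = 1000 → c = 1111110, weight = 6.
  m = 0100 → c = 1010100, weight = 3.
  m = 1100 → c = 0101010, weight = 3.
  m = 0010 → c = 0010100, weight = 2.
  m = 1010 → c = 1101010, weight = 4.
  m = 0110 → c = 1000000, weight = 1.
  m = 1110 → c = 0111110, weight = 5.
  m = 0001 → c = 1011100, weight = 4.
  m = 1001 → c = 0100010, weight = 2.
  m = 0101 → c = 0001000, weight = 1.
  m = 1101 → c = 1110110, weight = 5.
  m = 0011 → c = 1001000, weight = 2.
  m = 1011 → c = 0110110, weight = 4.
  m = 0111 → c = 0011100, weight = 3.
  m = 1111 → c = 1100010, weight = 3.
Tally weights:
  weight 0: 1 codewords.
  weight 1: 2 codewords.
  weight 2: 3 codewords.
  weight 3: 4 codewords.
  weight 4: 3 codewords.
  weight 5: 2 codewords.
  weight 6: 1 codewords.
Minimum distance d = smallest w > 0 with A_w > 0 = 1.
Sanity: Σ A_w = 16 = 2^4 = 16 ✓.


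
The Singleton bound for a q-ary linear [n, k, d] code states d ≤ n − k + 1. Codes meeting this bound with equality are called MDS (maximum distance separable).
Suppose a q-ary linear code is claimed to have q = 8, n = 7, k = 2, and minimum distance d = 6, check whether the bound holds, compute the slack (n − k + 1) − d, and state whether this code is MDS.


Singleton RHS = n − k + 1 = 6, slack = 0, bound satisfied, MDS.

Singleton bound: d ≤ n − k + 1.
Here n = 7, k = 2, so n − k + 1 = 6.
Given d = 6, check d ≤ 6: YES.
Slack = (n − k + 1) − d = 0.
The code is MDS (slack = 0).
Description: the claimed parameters are [7, 2, 6]_8; such a code would be MDS (meets Singleton bound).


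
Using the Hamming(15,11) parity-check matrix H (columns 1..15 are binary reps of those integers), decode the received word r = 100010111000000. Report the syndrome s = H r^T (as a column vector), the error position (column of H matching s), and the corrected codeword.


s = (0, 0, 1, 0)^T, error position = 2, corrected codeword c = 110010111000000

Compute s = H r^T mod 2 one row at a time:
  s_1 = 1 + 1 + 0 + 0 + 0 + 0 + 0 + 0 = 2 ≡ 0 (mod 2).
  s_2 = 0 + 1 + 0 + 1 + 0 + 0 + 0 + 0 = 2 ≡ 0 (mod 2).
  s_3 = 0 + 0 + 0 + 1 + 0 + 0 + 0 + 0 = 1 ≡ 1 (mod 2).
  s_4 = 1 + 0 + 1 + 1 + 1 + 0 + 0 + 0 = 4 ≡ 0 (mod 2).
s = (0, 0, 1, 0)^T — this equals column 2 of H (binary 0010), so error is at position 2.
Correct: flip bit 2 of r = 100010111000000 to get c = 110010111000000.


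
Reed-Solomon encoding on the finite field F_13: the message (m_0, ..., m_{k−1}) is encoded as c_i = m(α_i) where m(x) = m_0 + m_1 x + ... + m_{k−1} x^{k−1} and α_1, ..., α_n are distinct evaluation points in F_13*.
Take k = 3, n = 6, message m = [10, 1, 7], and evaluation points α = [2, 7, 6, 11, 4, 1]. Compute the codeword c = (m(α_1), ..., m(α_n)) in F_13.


c = [1, 9, 8, 10, 9, 5]

Message polynomial: m(x) = 10 + 1·x + 7·x^2 (mod 13).
For each evaluation point α_i, compute m(α_i) mod 13:
  α_1 = 2: Horner steps 7 → 2 → 1, so m(2) = 1.
  α_2 = 7: Horner steps 7 → 11 → 9, so m(7) = 9.
  α_3 = 6: Horner steps 7 → 4 → 8, so m(6) = 8.
  α_4 = 11: Horner steps 7 → 0 → 10, so m(11) = 10.
  α_5 = 4: Horner steps 7 → 3 → 9, so m(4) = 9.
  α_6 = 1: Horner steps 7 → 8 → 5, so m(1) = 5.
Codeword c = [1, 9, 8, 10, 9, 5] ∈ F_13^6.


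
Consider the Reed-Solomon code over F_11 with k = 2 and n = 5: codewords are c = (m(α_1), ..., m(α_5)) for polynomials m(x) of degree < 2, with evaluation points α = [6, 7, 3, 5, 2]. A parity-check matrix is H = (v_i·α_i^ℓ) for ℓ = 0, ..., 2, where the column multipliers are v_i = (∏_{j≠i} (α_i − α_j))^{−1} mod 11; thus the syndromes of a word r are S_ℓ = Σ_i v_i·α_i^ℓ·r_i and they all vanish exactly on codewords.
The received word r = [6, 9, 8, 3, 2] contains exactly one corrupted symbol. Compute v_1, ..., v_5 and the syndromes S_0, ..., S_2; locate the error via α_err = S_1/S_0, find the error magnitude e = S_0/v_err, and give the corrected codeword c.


S = (6, 1, 2), error at position 5, error magnitude e = 8, c = [6, 9, 8, 3, 5].

Step 1: column multipliers v_i = (∏_{j≠i}(α_i − α_j))^{−1} mod 11.
  i = 1 (α = 6): (6−7)(6−3)(6−5)(6−2) = (−1)·3·1·4 = −12 ≡ 10, so v_1 = 10^{−1} = 10 (mod 11).
  i = 2 (α = 7): (7−6)(7−3)(7−5)(7−2) = 1·4·2·5 = 40 ≡ 7, so v_2 = 7^{−1} = 8 (mod 11).
  i = 3 (α = 3): (3−6)(3−7)(3−5)(3−2) = (−3)·(−4)·(−2)·1 = −24 ≡ 9, so v_3 = 9^{−1} = 5 (mod 11).
  i = 4 (α = 5): (5−6)(5−7)(5−3)(5−2) = (−1)·(−2)·2·3 = 12 ≡ 1, so v_4 = 1^{−1} = 1 (mod 11).
  i = 5 (α = 2): (2−6)(2−7)(2−3)(2−5) = (−4)·(−5)·(−1)·(−3) = 60 ≡ 5, so v_5 = 5^{−1} = 9 (mod 11).
  v = [10, 8, 5, 1, 9].
Step 2: syndromes of r = [6, 9, 8, 3, 2] (all sums mod 11).
  S_0 = Σ v_i r_i = 10·6 + 8·9 + 5·8 + 1·3 + 9·2 = 193 ≡ 6.
  S_1 = Σ v_i α_i r_i = 10·6·6 + 8·7·9 + 5·3·8 + 1·5·3 + 9·2·2 = 1035 ≡ 1.
  α_i^2 mod 11 = [3, 5, 9, 3, 4].
  S_2 = Σ v_i α_i^2 r_i = 10·3·6 + 8·5·9 + 5·9·8 + 1·3·3 + 9·4·2 = 981 ≡ 2.
  S = (6, 1, 2) ≠ 0, so r is not a codeword (an error is present).
Step 3: locate the error. For a single error e at position i, S_ℓ = v_i·e·α_i^ℓ, so α_err = S_1/S_0.
  S_0^{−1} = 6^{−1} = 2 (mod 11), so α_err = 1·2 = 2 ≡ 2 = α_5. Error position i = 5.
  Consistency check: S_2/S_1 = 2·1 = 2 ≡ 2 = α_err ✓ (single-error assumption holds).
Step 4: error magnitude e = S_0/v_5 = S_0·∏_{j≠5}(α_5 − α_j) = 6·5 = 30 ≡ 8 (mod 11).
Step 5: correct position 5: c_5 = r_5 − e = 2 − 8 ≡ 5 (mod 11). Hence c = [6, 9, 8, 3, 5].
  Check: interpolating c through the α_i gives m(x) = 10 + 3·x (degree < 2) with m(α_i) = c_i for every i, so c is indeed a codeword.


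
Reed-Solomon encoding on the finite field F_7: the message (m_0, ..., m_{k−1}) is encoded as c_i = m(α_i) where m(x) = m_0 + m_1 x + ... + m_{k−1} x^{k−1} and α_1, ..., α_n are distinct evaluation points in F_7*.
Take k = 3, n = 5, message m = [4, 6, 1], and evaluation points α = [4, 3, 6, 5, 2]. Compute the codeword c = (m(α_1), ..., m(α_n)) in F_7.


c = [2, 3, 6, 3, 6]

Message polynomial: m(x) = 4 + 6·x + 1·x^2 (mod 7).
For each evaluation point α_i, compute m(α_i) mod 7:
  α_1 = 4: Horner steps 1 → 3 → 2, so m(4) = 2.
  α_2 = 3: Horner steps 1 → 2 → 3, so m(3) = 3.
  α_3 = 6: Horner steps 1 → 5 → 6, so m(6) = 6.
  α_4 = 5: Horner steps 1 → 4 → 3, so m(5) = 3.
  α_5 = 2: Horner steps 1 → 1 → 6, so m(2) = 6.
Codeword c = [2, 3, 6, 3, 6] ∈ F_7^5.


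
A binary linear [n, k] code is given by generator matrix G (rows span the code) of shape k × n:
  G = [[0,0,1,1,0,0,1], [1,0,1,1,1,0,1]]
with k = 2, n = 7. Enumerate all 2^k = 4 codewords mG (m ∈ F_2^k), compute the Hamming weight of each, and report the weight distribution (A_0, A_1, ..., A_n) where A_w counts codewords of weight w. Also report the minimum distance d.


Weight distribution: A_0 = 1, A_2 = 1, A_3 = 1, A_5 = 1. Minimum distance d = 2.

Enumerate all 2^2 = 4 messages m ∈ F_2^2.
For each, compute codeword c = mG in F_2^7, then tally its weight.
  m = 00 → c = 0000000, weight = 0.
  m = 10 → c = 0011001, weight = 3.
  m = 01 → c = 1011101, weight = 5.
  m = 11 → c = 1000100, weight = 2.
Tally weights:
  weight 0: 1 codewords.
  weight 2: 1 codewords.
  weight 3: 1 codewords.
  weight 5: 1 codewords.
Minimum distance d = smallest w > 0 with A_w > 0 = 2.
Sanity: Σ A_w = 4 = 2^2 = 4 ✓.


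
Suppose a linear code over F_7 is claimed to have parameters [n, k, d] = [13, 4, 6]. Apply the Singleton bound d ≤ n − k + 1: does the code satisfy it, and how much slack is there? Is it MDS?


Singleton RHS = n − k + 1 = 10, slack = 4, bound satisfied, not MDS.

Singleton bound: d ≤ n − k + 1.
Here n = 13, k = 4, so n − k + 1 = 10.
Given d = 6, check d ≤ 10: YES.
Slack = (n − k + 1) − d = 4.
The code is NOT MDS (slack = 4 > 0).
Description: the claimed parameters are [13, 4, 6]_7; such a code would be non-MDS.


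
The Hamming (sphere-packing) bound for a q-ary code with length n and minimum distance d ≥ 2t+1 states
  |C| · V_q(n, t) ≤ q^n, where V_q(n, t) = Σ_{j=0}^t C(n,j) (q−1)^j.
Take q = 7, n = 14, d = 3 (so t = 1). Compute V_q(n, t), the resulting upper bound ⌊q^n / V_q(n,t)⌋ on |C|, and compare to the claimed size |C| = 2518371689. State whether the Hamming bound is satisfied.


V_q(n, t) = 85, q^n = 678223072849, Hamming bound = 7979094974, |C| = 2518371689 ≤ bound (satisfied).

Step 1: Compute V_q(n, t) = Σ_{j=0}^1 C(n, j) (q−1)^j.
  j = 0: C(14,0)·(6)^0 = 1·1 = 1.
  j = 1: C(14,1)·(6)^1 = 14·6 = 84.
  V_q(n, t) = 1 + 84 = 85.
Step 2: q^n = 7^14 = 678223072849.
Step 3: Hamming bound ⌊q^n / V_q(n,t)⌋ = ⌊678223072849/85⌋ = 7979094974.
Step 4: Compare |C| = 2518371689 to 7979094974: satisfied.
The claimed |C| lies below the Hamming bound.


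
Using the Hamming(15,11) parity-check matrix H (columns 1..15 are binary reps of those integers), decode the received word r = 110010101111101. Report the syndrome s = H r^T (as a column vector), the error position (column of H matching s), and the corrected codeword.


s = (0, 1, 1, 1)^T, error position = 7, corrected codeword c = 110010001111101

Compute s = H r^T mod 2 one row at a time:
  s_1 = 0 + 1 + 1 + 1 + 1 + 1 + 0 + 1 = 6 ≡ 0 (mod 2).
  s_2 = 0 + 1 + 0 + 1 + 1 + 1 + 0 + 1 = 5 ≡ 1 (mod 2).
  s_3 = 1 + 0 + 0 + 1 + 1 + 1 + 0 + 1 = 5 ≡ 1 (mod 2).
  s_4 = 1 + 0 + 1 + 1 + 1 + 1 + 1 + 1 = 7 ≡ 1 (mod 2).
s = (0, 1, 1, 1)^T — this equals column 7 of H (binary 0111), so error is at position 7.
Correct: flip bit 7 of r = 110010101111101 to get c = 110010001111101.


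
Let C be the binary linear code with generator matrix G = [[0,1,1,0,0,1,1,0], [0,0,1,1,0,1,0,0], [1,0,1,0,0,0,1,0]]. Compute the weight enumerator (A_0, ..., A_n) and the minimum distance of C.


Weight distribution: A_0 = 1, A_3 = 4, A_4 = 3. Minimum distance d = 3.

Enumerate all 2^3 = 8 messages m ∈ F_2^3.
For each, compute codeword c = mG in F_2^8, then tally its weight.
  m = 000 → c = 00000000, weight = 0.
  m = 100 → c = 01100110, weight = 4.
  m = 010 → c = 00110100, weight = 3.
  m = 110 → c = 01010010, weight = 3.
  m = 001 → c = 10100010, weight = 3.
  m = 101 → c = 11000100, weight = 3.
  m = 011 → c = 10010110, weight = 4.
  m = 111 → c = 11110000, weight = 4.
Tally weights:
  weight 0: 1 codewords.
  weight 3: 4 codewords.
  weight 4: 3 codewords.
Minimum distance d = smallest w > 0 with A_w > 0 = 3.
Sanity: Σ A_w = 8 = 2^3 = 8 ✓.


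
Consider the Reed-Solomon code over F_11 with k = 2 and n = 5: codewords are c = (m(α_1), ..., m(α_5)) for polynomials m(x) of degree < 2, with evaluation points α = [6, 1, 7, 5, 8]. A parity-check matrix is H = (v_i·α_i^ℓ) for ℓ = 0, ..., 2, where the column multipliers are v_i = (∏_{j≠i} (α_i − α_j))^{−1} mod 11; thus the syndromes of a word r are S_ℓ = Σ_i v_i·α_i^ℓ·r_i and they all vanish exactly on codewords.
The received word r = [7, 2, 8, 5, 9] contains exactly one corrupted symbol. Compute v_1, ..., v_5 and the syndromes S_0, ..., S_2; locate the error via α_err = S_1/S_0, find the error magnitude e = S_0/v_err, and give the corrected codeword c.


S = (6, 8, 7), error at position 4, error magnitude e = 10, c = [7, 2, 8, 6, 9].

Step 1: column multipliers v_i = (∏_{j≠i}(α_i − α_j))^{−1} mod 11.
  i = 1 (α = 6): (6−1)(6−7)(6−5)(6−8) = 5·(−1)·1·(−2) = 10 ≡ 10, so v_1 = 10^{−1} = 10 (mod 11).
  i = 2 (α = 1): (1−6)(1−7)(1−5)(1−8) = (−5)·(−6)·(−4)·(−7) = 840 ≡ 4, so v_2 = 4^{−1} = 3 (mod 11).
  i = 3 (α = 7): (7−6)(7−1)(7−5)(7−8) = 1·6·2·(−1) = −12 ≡ 10, so v_3 = 10^{−1} = 10 (mod 11).
  i = 4 (α = 5): (5−6)(5−1)(5−7)(5−8) = (−1)·4·(−2)·(−3) = −24 ≡ 9, so v_4 = 9^{−1} = 5 (mod 11).
  i = 5 (α = 8): (8−6)(8−1)(8−7)(8−5) = 2·7·1·3 = 42 ≡ 9, so v_5 = 9^{−1} = 5 (mod 11).
  v = [10, 3, 10, 5, 5].
Step 2: syndromes of r = [7, 2, 8, 5, 9] (all sums mod 11).
  S_0 = Σ v_i r_i = 10·7 + 3·2 + 10·8 + 5·5 + 5·9 = 226 ≡ 6.
  S_1 = Σ v_i α_i r_i = 10·6·7 + 3·1·2 + 10·7·8 + 5·5·5 + 5·8·9 = 1471 ≡ 8.
  α_i^2 mod 11 = [3, 1, 5, 3, 9].
  S_2 = Σ v_i α_i^2 r_i = 10·3·7 + 3·1·2 + 10·5·8 + 5·3·5 + 5·9·9 = 1096 ≡ 7.
  S = (6, 8, 7) ≠ 0, so r is not a codeword (an error is present).
Step 3: locate the error. For a single error e at position i, S_ℓ = v_i·e·α_i^ℓ, so α_err = S_1/S_0.
  S_0^{−1} = 6^{−1} = 2 (mod 11), so α_err = 8·2 = 16 ≡ 5 = α_4. Error position i = 4.
  Consistency check: S_2/S_1 = 7·7 = 49 ≡ 5 = α_err ✓ (single-error assumption holds).
Step 4: error magnitude e = S_0/v_4 = S_0·∏_{j≠4}(α_4 − α_j) = 6·9 = 54 ≡ 10 (mod 11).
Step 5: correct position 4: c_4 = r_4 − e = 5 − 10 ≡ 6 (mod 11). Hence c = [7, 2, 8, 6, 9].
  Check: interpolating c through the α_i gives m(x) = 1 + 1·x (degree < 2) with m(α_i) = c_i for every i, so c is indeed a codeword.


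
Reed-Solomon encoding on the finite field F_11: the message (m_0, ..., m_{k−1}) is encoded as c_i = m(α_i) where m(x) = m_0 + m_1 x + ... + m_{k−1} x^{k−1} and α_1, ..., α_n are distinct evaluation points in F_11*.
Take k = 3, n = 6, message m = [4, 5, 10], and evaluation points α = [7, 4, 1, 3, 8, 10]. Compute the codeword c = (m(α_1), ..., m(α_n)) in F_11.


c = [1, 8, 8, 10, 2, 9]

Message polynomial: m(x) = 4 + 5·x + 10·x^2 (mod 11).
For each evaluation point α_i, compute m(α_i) mod 11:
  α_1 = 7: Horner steps 10 → 9 → 1, so m(7) = 1.
  α_2 = 4: Horner steps 10 → 1 → 8, so m(4) = 8.
  α_3 = 1: Horner steps 10 → 4 → 8, so m(1) = 8.
  α_4 = 3: Horner steps 10 → 2 → 10, so m(3) = 10.
  α_5 = 8: Horner steps 10 → 8 → 2, so m(8) = 2.
  α_6 = 10: Horner steps 10 → 6 → 9, so m(10) = 9.
Codeword c = [1, 8, 8, 10, 2, 9] ∈ F_11^6.


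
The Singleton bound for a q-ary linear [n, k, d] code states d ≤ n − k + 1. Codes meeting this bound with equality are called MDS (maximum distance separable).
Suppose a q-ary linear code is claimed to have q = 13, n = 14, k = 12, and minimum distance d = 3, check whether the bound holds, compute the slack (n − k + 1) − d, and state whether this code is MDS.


Singleton RHS = n − k + 1 = 3, slack = 0, bound satisfied, MDS.

Singleton bound: d ≤ n − k + 1.
Here n = 14, k = 12, so n − k + 1 = 3.
Given d = 3, check d ≤ 3: YES.
Slack = (n − k + 1) − d = 0.
The code is MDS (slack = 0).
Description: the claimed parameters are [14, 12, 3]_13; such a code would be MDS (meets Singleton bound).


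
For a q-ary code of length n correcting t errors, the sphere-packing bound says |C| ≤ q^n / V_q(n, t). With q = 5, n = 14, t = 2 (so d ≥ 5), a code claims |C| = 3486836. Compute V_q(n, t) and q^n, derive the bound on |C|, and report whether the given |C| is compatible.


V_q(n, t) = 1513, q^n = 6103515625, Hamming bound = 4034048, |C| = 3486836 ≤ bound (satisfied).

Step 1: Compute V_q(n, t) = Σ_{j=0}^2 C(n, j) (q−1)^j.
  j = 0: C(14,0)·(4)^0 = 1·1 = 1.
  j = 1: C(14,1)·(4)^1 = 14·4 = 56.
  j = 2: C(14,2)·(4)^2 = 91·16 = 1456.
  V_q(n, t) = 1 + 56 + 1456 = 1513.
Step 2: q^n = 5^14 = 6103515625.
Step 3: Hamming bound ⌊q^n / V_q(n,t)⌋ = ⌊6103515625/1513⌋ = 4034048.
Step 4: Compare |C| = 3486836 to 4034048: satisfied.
The claimed |C| lies below the Hamming bound.


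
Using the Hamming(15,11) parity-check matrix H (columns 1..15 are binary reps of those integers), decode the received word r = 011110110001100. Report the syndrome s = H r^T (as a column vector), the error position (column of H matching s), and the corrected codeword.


s = (1, 1, 1, 0)^T, error position = 14, corrected codeword c = 011110110001110

Compute s = H r^T mod 2 one row at a time:
  s_1 = 1 + 0 + 0 + 0 + 1 + 1 + 0 + 0 = 3 ≡ 1 (mod 2).
  s_2 = 1 + 1 + 0 + 1 + 1 + 1 + 0 + 0 = 5 ≡ 1 (mod 2).
  s_3 = 1 + 1 + 0 + 1 + 0 + 0 + 0 + 0 = 3 ≡ 1 (mod 2).
  s_4 = 0 + 1 + 1 + 1 + 0 + 0 + 1 + 0 = 4 ≡ 0 (mod 2).
s = (1, 1, 1, 0)^T — this equals column 14 of H (binary 1110), so error is at position 14.
Correct: flip bit 14 of r = 011110110001100 to get c = 011110110001110.


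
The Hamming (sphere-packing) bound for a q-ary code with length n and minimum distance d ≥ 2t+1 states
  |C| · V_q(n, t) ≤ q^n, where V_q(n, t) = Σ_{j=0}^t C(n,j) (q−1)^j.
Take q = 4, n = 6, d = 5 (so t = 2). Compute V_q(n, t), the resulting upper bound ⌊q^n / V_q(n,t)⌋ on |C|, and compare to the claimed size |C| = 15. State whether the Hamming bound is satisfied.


V_q(n, t) = 154, q^n = 4096, Hamming bound = 26, |C| = 15 ≤ bound (satisfied).

Step 1: Compute V_q(n, t) = Σ_{j=0}^2 C(n, j) (q−1)^j.
  j = 0: C(6,0)·(3)^0 = 1·1 = 1.
  j = 1: C(6,1)·(3)^1 = 6·3 = 18.
  j = 2: C(6,2)·(3)^2 = 15·9 = 135.
  V_q(n, t) = 1 + 18 + 135 = 154.
Step 2: q^n = 4^6 = 4096.
Step 3: Hamming bound ⌊q^n / V_q(n,t)⌋ = ⌊4096/154⌋ = 26.
Step 4: Compare |C| = 15 to 26: satisfied.
The claimed |C| lies below the Hamming bound.


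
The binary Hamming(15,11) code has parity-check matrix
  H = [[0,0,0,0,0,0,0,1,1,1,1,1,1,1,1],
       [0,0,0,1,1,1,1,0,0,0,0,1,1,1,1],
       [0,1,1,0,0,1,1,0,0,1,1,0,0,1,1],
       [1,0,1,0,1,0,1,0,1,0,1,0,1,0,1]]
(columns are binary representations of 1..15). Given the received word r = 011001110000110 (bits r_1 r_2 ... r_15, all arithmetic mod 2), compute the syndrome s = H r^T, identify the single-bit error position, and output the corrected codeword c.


s = (1, 0, 1, 1)^T, error position = 11, corrected codeword c = 011001110010110

Compute s = H r^T mod 2 one row at a time:
  s_1 = 1 + 0 + 0 + 0 + 0 + 1 + 1 + 0 = 3 ≡ 1 (mod 2).
  s_2 = 0 + 0 + 1 + 1 + 0 + 1 + 1 + 0 = 4 ≡ 0 (mod 2).
  s_3 = 1 + 1 + 1 + 1 + 0 + 0 + 1 + 0 = 5 ≡ 1 (mod 2).
  s_4 = 0 + 1 + 0 + 1 + 0 + 0 + 1 + 0 = 3 ≡ 1 (mod 2).
s = (1, 0, 1, 1)^T — this equals column 11 of H (binary 1011), so error is at position 11.
Correct: flip bit 11 of r = 011001110000110 to get c = 011001110010110.


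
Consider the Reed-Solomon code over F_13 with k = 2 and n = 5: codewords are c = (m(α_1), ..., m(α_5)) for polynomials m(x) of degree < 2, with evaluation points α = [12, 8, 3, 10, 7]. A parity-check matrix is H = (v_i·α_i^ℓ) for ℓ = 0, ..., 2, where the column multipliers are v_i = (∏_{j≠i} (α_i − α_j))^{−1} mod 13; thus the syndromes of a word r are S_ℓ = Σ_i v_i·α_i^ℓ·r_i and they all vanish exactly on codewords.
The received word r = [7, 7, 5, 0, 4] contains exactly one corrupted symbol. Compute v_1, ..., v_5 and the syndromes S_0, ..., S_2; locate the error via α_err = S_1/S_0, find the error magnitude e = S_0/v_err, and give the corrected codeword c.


S = (3, 10, 3), error at position 1, error magnitude e = 1, c = [6, 7, 5, 0, 4].

Step 1: column multipliers v_i = (∏_{j≠i}(α_i − α_j))^{−1} mod 13.
  i = 1 (α = 12): (12−8)(12−3)(12−10)(12−7) = 4·9·2·5 = 360 ≡ 9, so v_1 = 9^{−1} = 3 (mod 13).
  i = 2 (α = 8): (8−12)(8−3)(8−10)(8−7) = (−4)·5·(−2)·1 = 40 ≡ 1, so v_2 = 1^{−1} = 1 (mod 13).
  i = 3 (α = 3): (3−12)(3−8)(3−10)(3−7) = (−9)·(−5)·(−7)·(−4) = 1260 ≡ 12, so v_3 = 12^{−1} = 12 (mod 13).
  i = 4 (α = 10): (10−12)(10−8)(10−3)(10−7) = (−2)·2·7·3 = −84 ≡ 7, so v_4 = 7^{−1} = 2 (mod 13).
  i = 5 (α = 7): (7−12)(7−8)(7−3)(7−10) = (−5)·(−1)·4·(−3) = −60 ≡ 5, so v_5 = 5^{−1} = 8 (mod 13).
  v = [3, 1, 12, 2, 8].
Step 2: syndromes of r = [7, 7, 5, 0, 4] (all sums mod 13).
  S_0 = Σ v_i r_i = 3·7 + 1·7 + 12·5 + 2·0 + 8·4 = 120 ≡ 3.
  S_1 = Σ v_i α_i r_i = 3·12·7 + 1·8·7 + 12·3·5 + 2·10·0 + 8·7·4 = 712 ≡ 10.
  α_i^2 mod 13 = [1, 12, 9, 9, 10].
  S_2 = Σ v_i α_i^2 r_i = 3·1·7 + 1·12·7 + 12·9·5 + 2·9·0 + 8·10·4 = 965 ≡ 3.
  S = (3, 10, 3) ≠ 0, so r is not a codeword (an error is present).
Step 3: locate the error. For a single error e at position i, S_ℓ = v_i·e·α_i^ℓ, so α_err = S_1/S_0.
  S_0^{−1} = 3^{−1} = 9 (mod 13), so α_err = 10·9 = 90 ≡ 12 = α_1. Error position i = 1.
  Consistency check: S_2/S_1 = 3·4 = 12 ≡ 12 = α_err ✓ (single-error assumption holds).
Step 4: error magnitude e = S_0/v_1 = S_0·∏_{j≠1}(α_1 − α_j) = 3·9 = 27 ≡ 1 (mod 13).
Step 5: correct position 1: c_1 = r_1 − e = 7 − 1 ≡ 6 (mod 13). Hence c = [6, 7, 5, 0, 4].
  Check: interpolating c through the α_i gives m(x) = 9 + 3·x (degree < 2) with m(α_i) = c_i for every i, so c is indeed a codeword.


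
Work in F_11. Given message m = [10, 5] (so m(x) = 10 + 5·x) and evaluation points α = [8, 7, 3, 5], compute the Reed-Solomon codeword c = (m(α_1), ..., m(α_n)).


c = [6, 1, 3, 2]

Message polynomial: m(x) = 10 + 5·x (mod 11).
For each evaluation point α_i, compute m(α_i) mod 11:
  α_1 = 8: Horner steps 5 → 6, so m(8) = 6.
  α_2 = 7: Horner steps 5 → 1, so m(7) = 1.
  α_3 = 3: Horner steps 5 → 3, so m(3) = 3.
  α_4 = 5: Horner steps 5 → 2, so m(5) = 2.
Codeword c = [6, 1, 3, 2] ∈ F_11^4.


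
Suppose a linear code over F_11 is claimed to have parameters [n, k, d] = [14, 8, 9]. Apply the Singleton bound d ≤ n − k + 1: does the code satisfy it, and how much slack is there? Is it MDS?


Singleton RHS = n − k + 1 = 7, slack = -2, bound violated (no such code; not MDS).

Singleton bound: d ≤ n − k + 1.
Here n = 14, k = 8, so n − k + 1 = 7.
Given d = 9, check d ≤ 7: NO.
Slack = (n − k + 1) − d = -2.
The slack is negative: d = 9 exceeds n − k + 1 = 7 by 2, so the Singleton bound is violated and no linear [14, 8, 9]_11 code can exist. In particular it is not MDS (MDS requires d = n − k + 1 exactly).
Description: the claimed parameters are [14, 8, 9]_11; such a code would be impossible (violates the Singleton bound).


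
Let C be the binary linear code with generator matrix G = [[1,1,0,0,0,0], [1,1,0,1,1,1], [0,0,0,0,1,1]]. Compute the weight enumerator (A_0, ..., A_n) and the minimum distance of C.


Weight distribution: A_0 = 1, A_1 = 1, A_2 = 2, A_3 = 2, A_4 = 1, A_5 = 1. Minimum distance d = 1.

Enumerate all 2^3 = 8 messages m ∈ F_2^3.
For each, compute codeword c = mG in F_2^6, then tally its weight.
  m = 000 → c = 000000, weight = 0.
  m = 100 → c = 110000, weight = 2.
  m = 010 → c = 110111, weight = 5.
  m = 110 → c = 000111, weight = 3.
  m = 001 → c = 000011, weight = 2.
  m = 101 → c = 110011, weight = 4.
  m = 011 → c = 110100, weight = 3.
  m = 111 → c = 000100, weight = 1.
Tally weights:
  weight 0: 1 codewords.
  weight 1: 1 codewords.
  weight 2: 2 codewords.
  weight 3: 2 codewords.
  weight 4: 1 codewords.
  weight 5: 1 codewords.
Minimum distance d = smallest w > 0 with A_w > 0 = 1.
Sanity: Σ A_w = 8 = 2^3 = 8 ✓.


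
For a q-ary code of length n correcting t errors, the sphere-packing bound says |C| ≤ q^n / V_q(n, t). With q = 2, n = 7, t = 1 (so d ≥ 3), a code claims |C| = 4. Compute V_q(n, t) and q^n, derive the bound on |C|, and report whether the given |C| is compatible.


V_q(n, t) = 8, q^n = 128, Hamming bound = 16, |C| = 4 ≤ bound (satisfied).

Step 1: Compute V_q(n, t) = Σ_{j=0}^1 C(n, j) (q−1)^j.
  j = 0: C(7,0)·(1)^0 = 1·1 = 1.
  j = 1: C(7,1)·(1)^1 = 7·1 = 7.
  V_q(n, t) = 1 + 7 = 8.
Step 2: q^n = 2^7 = 128.
Step 3: Hamming bound ⌊q^n / V_q(n,t)⌋ = ⌊128/8⌋ = 16.
Step 4: Compare |C| = 4 to 16: satisfied.
The claimed |C| lies below the Hamming bound.


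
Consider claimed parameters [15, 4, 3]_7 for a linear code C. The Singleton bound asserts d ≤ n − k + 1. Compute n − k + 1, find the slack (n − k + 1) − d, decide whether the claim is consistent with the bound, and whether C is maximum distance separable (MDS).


Singleton RHS = n − k + 1 = 12, slack = 9, bound satisfied, not MDS.

Singleton bound: d ≤ n − k + 1.
Here n = 15, k = 4, so n − k + 1 = 12.
Given d = 3, check d ≤ 12: YES.
Slack = (n − k + 1) − d = 9.
The code is NOT MDS (slack = 9 > 0).
Description: the claimed parameters are [15, 4, 3]_7; such a code would be non-MDS.


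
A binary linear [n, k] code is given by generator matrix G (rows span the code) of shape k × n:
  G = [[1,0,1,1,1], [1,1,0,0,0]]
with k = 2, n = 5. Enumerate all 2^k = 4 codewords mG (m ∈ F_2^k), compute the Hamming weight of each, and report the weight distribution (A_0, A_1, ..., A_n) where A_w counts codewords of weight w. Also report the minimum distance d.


Weight distribution: A_0 = 1, A_2 = 1, A_4 = 2. Minimum distance d = 2.

Enumerate all 2^2 = 4 messages m ∈ F_2^2.
For each, compute codeword c = mG in F_2^5, then tally its weight.
  m = 00 → c = 00000, weight = 0.
  m = 10 → c = 10111, weight = 4.
  m = 01 → c = 11000, weight = 2.
  m = 11 → c = 01111, weight = 4.
Tally weights:
  weight 0: 1 codewords.
  weight 2: 1 codewords.
  weight 4: 2 codewords.
Minimum distance d = smallest w > 0 with A_w > 0 = 2.
Sanity: Σ A_w = 4 = 2^2 = 4 ✓.


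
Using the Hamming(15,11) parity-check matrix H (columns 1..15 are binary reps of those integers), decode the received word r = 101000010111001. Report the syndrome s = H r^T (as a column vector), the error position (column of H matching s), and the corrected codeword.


s = (1, 0, 0, 0)^T, error position = 8, corrected codeword c = 101000000111001

Compute s = H r^T mod 2 one row at a time:
  s_1 = 1 + 0 + 1 + 1 + 1 + 0 + 0 + 1 = 5 ≡ 1 (mod 2).
  s_2 = 0 + 0 + 0 + 0 + 1 + 0 + 0 + 1 = 2 ≡ 0 (mod 2).
  s_3 = 0 + 1 + 0 + 0 + 1 + 1 + 0 + 1 = 4 ≡ 0 (mod 2).
  s_4 = 1 + 1 + 0 + 0 + 0 + 1 + 0 + 1 = 4 ≡ 0 (mod 2).
s = (1, 0, 0, 0)^T — this equals column 8 of H (binary 1000), so error is at position 8.
Correct: flip bit 8 of r = 101000010111001 to get c = 101000000111001.


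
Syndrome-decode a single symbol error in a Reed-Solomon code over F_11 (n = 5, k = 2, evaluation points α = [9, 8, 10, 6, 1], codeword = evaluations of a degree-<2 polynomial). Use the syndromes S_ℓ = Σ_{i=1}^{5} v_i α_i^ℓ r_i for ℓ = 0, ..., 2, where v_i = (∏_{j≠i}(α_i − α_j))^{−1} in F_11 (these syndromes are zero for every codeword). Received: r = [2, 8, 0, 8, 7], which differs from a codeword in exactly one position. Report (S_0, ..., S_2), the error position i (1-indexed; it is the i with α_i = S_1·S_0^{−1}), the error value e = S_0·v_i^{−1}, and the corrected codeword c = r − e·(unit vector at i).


S = (8, 9, 6), error at position 2, error magnitude e = 4, c = [2, 4, 0, 8, 7].

Step 1: column multipliers v_i = (∏_{j≠i}(α_i − α_j))^{−1} mod 11.
  i = 1 (α = 9): (9−8)(9−10)(9−6)(9−1) = 1·(−1)·3·8 = −24 ≡ 9, so v_1 = 9^{−1} = 5 (mod 11).
  i = 2 (α = 8): (8−9)(8−10)(8−6)(8−1) = (−1)·(−2)·2·7 = 28 ≡ 6, so v_2 = 6^{−1} = 2 (mod 11).
  i = 3 (α = 10): (10−9)(10−8)(10−6)(10−1) = 1·2·4·9 = 72 ≡ 6, so v_3 = 6^{−1} = 2 (mod 11).
  i = 4 (α = 6): (6−9)(6−8)(6−10)(6−1) = (−3)·(−2)·(−4)·5 = −120 ≡ 1, so v_4 = 1^{−1} = 1 (mod 11).
  i = 5 (α = 1): (1−9)(1−8)(1−10)(1−6) = (−8)·(−7)·(−9)·(−5) = 2520 ≡ 1, so v_5 = 1^{−1} = 1 (mod 11).
  v = [5, 2, 2, 1, 1].
Step 2: syndromes of r = [2, 8, 0, 8, 7] (all sums mod 11).
  S_0 = Σ v_i r_i = 5·2 + 2·8 + 2·0 + 1·8 + 1·7 = 41 ≡ 8.
  S_1 = Σ v_i α_i r_i = 5·9·2 + 2·8·8 + 2·10·0 + 1·6·8 + 1·1·7 = 273 ≡ 9.
  α_i^2 mod 11 = [4, 9, 1, 3, 1].
  S_2 = Σ v_i α_i^2 r_i = 5·4·2 + 2·9·8 + 2·1·0 + 1·3·8 + 1·1·7 = 215 ≡ 6.
  S = (8, 9, 6) ≠ 0, so r is not a codeword (an error is present).
Step 3: locate the error. For a single error e at position i, S_ℓ = v_i·e·α_i^ℓ, so α_err = S_1/S_0.
  S_0^{−1} = 8^{−1} = 7 (mod 11), so α_err = 9·7 = 63 ≡ 8 = α_2. Error position i = 2.
  Consistency check: S_2/S_1 = 6·5 = 30 ≡ 8 = α_err ✓ (single-error assumption holds).
Step 4: error magnitude e = S_0/v_2 = S_0·∏_{j≠2}(α_2 − α_j) = 8·6 = 48 ≡ 4 (mod 11).
Step 5: correct position 2: c_2 = r_2 − e = 8 − 4 ≡ 4 (mod 11). Hence c = [2, 4, 0, 8, 7].
  Check: interpolating c through the α_i gives m(x) = 9 + 9·x (degree < 2) with m(α_i) = c_i for every i, so c is indeed a codeword.


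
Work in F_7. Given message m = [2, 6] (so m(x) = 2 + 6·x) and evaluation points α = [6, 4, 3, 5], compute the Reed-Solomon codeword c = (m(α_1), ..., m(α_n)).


c = [3, 5, 6, 4]

Message polynomial: m(x) = 2 + 6·x (mod 7).
For each evaluation point α_i, compute m(α_i) mod 7:
  α_1 = 6: Horner steps 6 → 3, so m(6) = 3.
  α_2 = 4: Horner steps 6 → 5, so m(4) = 5.
  α_3 = 3: Horner steps 6 → 6, so m(3) = 6.
  α_4 = 5: Horner steps 6 → 4, so m(5) = 4.
Codeword c = [3, 5, 6, 4] ∈ F_7^4.


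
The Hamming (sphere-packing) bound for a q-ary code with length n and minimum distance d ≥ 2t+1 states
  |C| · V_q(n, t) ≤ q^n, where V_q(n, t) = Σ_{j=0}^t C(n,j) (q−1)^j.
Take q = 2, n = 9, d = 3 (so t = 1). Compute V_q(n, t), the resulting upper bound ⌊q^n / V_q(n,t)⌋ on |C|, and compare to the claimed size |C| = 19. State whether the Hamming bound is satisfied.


V_q(n, t) = 10, q^n = 512, Hamming bound = 51, |C| = 19 ≤ bound (satisfied).

Step 1: Compute V_q(n, t) = Σ_{j=0}^1 C(n, j) (q−1)^j.
  j = 0: C(9,0)·(1)^0 = 1·1 = 1.
  j = 1: C(9,1)·(1)^1 = 9·1 = 9.
  V_q(n, t) = 1 + 9 = 10.
Step 2: q^n = 2^9 = 512.
Step 3: Hamming bound ⌊q^n / V_q(n,t)⌋ = ⌊512/10⌋ = 51.
Step 4: Compare |C| = 19 to 51: satisfied.
The claimed |C| lies below the Hamming bound.


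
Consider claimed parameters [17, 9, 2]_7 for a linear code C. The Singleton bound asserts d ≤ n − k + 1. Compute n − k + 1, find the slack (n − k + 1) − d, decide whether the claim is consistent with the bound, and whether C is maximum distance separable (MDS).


Singleton RHS = n − k + 1 = 9, slack = 7, bound satisfied, not MDS.

Singleton bound: d ≤ n − k + 1.
Here n = 17, k = 9, so n − k + 1 = 9.
Given d = 2, check d ≤ 9: YES.
Slack = (n − k + 1) − d = 7.
The code is NOT MDS (slack = 7 > 0).
Description: the claimed parameters are [17, 9, 2]_7; such a code would be non-MDS.


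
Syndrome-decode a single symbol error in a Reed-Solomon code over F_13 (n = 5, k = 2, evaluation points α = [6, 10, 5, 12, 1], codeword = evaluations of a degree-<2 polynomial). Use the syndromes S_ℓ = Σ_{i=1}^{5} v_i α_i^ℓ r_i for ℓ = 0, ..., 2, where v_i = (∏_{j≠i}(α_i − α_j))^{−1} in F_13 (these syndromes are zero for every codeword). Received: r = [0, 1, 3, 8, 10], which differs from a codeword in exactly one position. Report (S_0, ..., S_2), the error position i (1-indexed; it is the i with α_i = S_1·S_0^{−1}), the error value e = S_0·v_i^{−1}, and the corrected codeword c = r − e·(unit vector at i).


S = (2, 2, 2), error at position 5, error magnitude e = 8, c = [0, 1, 3, 8, 2].

Step 1: column multipliers v_i = (∏_{j≠i}(α_i − α_j))^{−1} mod 13.
  i = 1 (α = 6): (6−10)(6−5)(6−12)(6−1) = (−4)·1·(−6)·5 = 120 ≡ 3, so v_1 = 3^{−1} = 9 (mod 13).
  i = 2 (α = 10): (10−6)(10−5)(10−12)(10−1) = 4·5·(−2)·9 = −360 ≡ 4, so v_2 = 4^{−1} = 10 (mod 13).
  i = 3 (α = 5): (5−6)(5−10)(5−12)(5−1) = (−1)·(−5)·(−7)·4 = −140 ≡ 3, so v_3 = 3^{−1} = 9 (mod 13).
  i = 4 (α = 12): (12−6)(12−10)(12−5)(12−1) = 6·2·7·11 = 924 ≡ 1, so v_4 = 1^{−1} = 1 (mod 13).
  i = 5 (α = 1): (1−6)(1−10)(1−5)(1−12) = (−5)·(−9)·(−4)·(−11) = 1980 ≡ 4, so v_5 = 4^{−1} = 10 (mod 13).
  v = [9, 10, 9, 1, 10].
Step 2: syndromes of r = [0, 1, 3, 8, 10] (all sums mod 13).
  S_0 = Σ v_i r_i = 9·0 + 10·1 + 9·3 + 1·8 + 10·10 = 145 ≡ 2.
  S_1 = Σ v_i α_i r_i = 9·6·0 + 10·10·1 + 9·5·3 + 1·12·8 + 10·1·10 = 431 ≡ 2.
  α_i^2 mod 13 = [10, 9, 12, 1, 1].
  S_2 = Σ v_i α_i^2 r_i = 9·10·0 + 10·9·1 + 9·12·3 + 1·1·8 + 10·1·10 = 522 ≡ 2.
  S = (2, 2, 2) ≠ 0, so r is not a codeword (an error is present).
Step 3: locate the error. For a single error e at position i, S_ℓ = v_i·e·α_i^ℓ, so α_err = S_1/S_0.
  S_0^{−1} = 2^{−1} = 7 (mod 13), so α_err = 2·7 = 14 ≡ 1 = α_5. Error position i = 5.
  Consistency check: S_2/S_1 = 2·7 = 14 ≡ 1 = α_err ✓ (single-error assumption holds).
Step 4: error magnitude e = S_0/v_5 = S_0·∏_{j≠5}(α_5 − α_j) = 2·4 = 8 ≡ 8 (mod 13).
Step 5: correct position 5: c_5 = r_5 − e = 10 − 8 ≡ 2 (mod 13). Hence c = [0, 1, 3, 8, 2].
  Check: interpolating c through the α_i gives m(x) = 5 + 10·x (degree < 2) with m(α_i) = c_i for every i, so c is indeed a codeword.


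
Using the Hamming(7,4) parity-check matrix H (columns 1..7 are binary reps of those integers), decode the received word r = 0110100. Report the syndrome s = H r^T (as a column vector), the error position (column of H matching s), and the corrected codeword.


s = (1, 0, 0)^T, error position = 4, corrected codeword c = 0111100

Compute s = H r^T mod 2 one row at a time:
  s_1 = 0 + 1 + 0 + 0 = 1 ≡ 1 (mod 2).
  s_2 = 1 + 1 + 0 + 0 = 2 ≡ 0 (mod 2).
  s_3 = 0 + 1 + 1 + 0 = 2 ≡ 0 (mod 2).
s = (1, 0, 0)^T — this equals column 4 of H (binary 100), so error is at position 4.
Correct: flip bit 4 of r = 0110100 to get c = 0111100.


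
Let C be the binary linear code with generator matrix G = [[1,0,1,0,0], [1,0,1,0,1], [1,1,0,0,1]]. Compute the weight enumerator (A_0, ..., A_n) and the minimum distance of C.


Weight distribution: A_0 = 1, A_1 = 1, A_2 = 3, A_3 = 3. Minimum distance d = 1.

Enumerate all 2^3 = 8 messages m ∈ F_2^3.
For each, compute codeword c = mG in F_2^5, then tally its weight.
  m = 000 → c = 00000, weight = 0.
  m = 100 → c = 10100, weight = 2.
  m = 010 → c = 10101, weight = 3.
  m = 110 → c = 00001, weight = 1.
  m = 001 → c = 11001, weight = 3.
  m = 101 → c = 01101, weight = 3.
  m = 011 → c = 01100, weight = 2.
  m = 111 → c = 11000, weight = 2.
Tally weights:
  weight 0: 1 codewords.
  weight 1: 1 codewords.
  weight 2: 3 codewords.
  weight 3: 3 codewords.
Minimum distance d = smallest w > 0 with A_w > 0 = 1.
Sanity: Σ A_w = 8 = 2^3 = 8 ✓.


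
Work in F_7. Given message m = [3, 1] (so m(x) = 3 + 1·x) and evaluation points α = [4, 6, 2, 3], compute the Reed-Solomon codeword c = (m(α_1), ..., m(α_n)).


c = [0, 2, 5, 6]

Message polynomial: m(x) = 3 + 1·x (mod 7).
For each evaluation point α_i, compute m(α_i) mod 7:
  α_1 = 4: Horner steps 1 → 0, so m(4) = 0.
  α_2 = 6: Horner steps 1 → 2, so m(6) = 2.
  α_3 = 2: Horner steps 1 → 5, so m(2) = 5.
  α_4 = 3: Horner steps 1 → 6, so m(3) = 6.
Codeword c = [0, 2, 5, 6] ∈ F_7^4.


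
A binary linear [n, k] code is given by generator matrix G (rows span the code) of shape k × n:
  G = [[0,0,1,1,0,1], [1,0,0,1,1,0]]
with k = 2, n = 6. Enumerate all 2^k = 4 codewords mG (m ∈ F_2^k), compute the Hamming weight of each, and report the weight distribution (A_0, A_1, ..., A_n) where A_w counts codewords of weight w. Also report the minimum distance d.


Weight distribution: A_0 = 1, A_3 = 2, A_4 = 1. Minimum distance d = 3.

Enumerate all 2^2 = 4 messages m ∈ F_2^2.
For each, compute codeword c = mG in F_2^6, then tally its weight.
  m = 00 → c = 000000, weight = 0.
  m = 10 → c = 001101, weight = 3.
  m = 01 → c = 100110, weight = 3.
  m = 11 → c = 101011, weight = 4.
Tally weights:
  weight 0: 1 codewords.
  weight 3: 2 codewords.
  weight 4: 1 codewords.
Minimum distance d = smallest w > 0 with A_w > 0 = 3.
Sanity: Σ A_w = 4 = 2^2 = 4 ✓.


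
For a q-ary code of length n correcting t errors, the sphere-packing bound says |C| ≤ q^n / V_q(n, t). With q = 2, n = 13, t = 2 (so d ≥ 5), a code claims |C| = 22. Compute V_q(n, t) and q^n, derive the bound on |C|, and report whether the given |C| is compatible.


V_q(n, t) = 92, q^n = 8192, Hamming bound = 89, |C| = 22 ≤ bound (satisfied).

Step 1: Compute V_q(n, t) = Σ_{j=0}^2 C(n, j) (q−1)^j.
  j = 0: C(13,0)·(1)^0 = 1·1 = 1.
  j = 1: C(13,1)·(1)^1 = 13·1 = 13.
  j = 2: C(13,2)·(1)^2 = 78·1 = 78.
  V_q(n, t) = 1 + 13 + 78 = 92.
Step 2: q^n = 2^13 = 8192.
Step 3: Hamming bound ⌊q^n / V_q(n,t)⌋ = ⌊8192/92⌋ = 89.
Step 4: Compare |C| = 22 to 89: satisfied.
The claimed |C| lies below the Hamming bound.


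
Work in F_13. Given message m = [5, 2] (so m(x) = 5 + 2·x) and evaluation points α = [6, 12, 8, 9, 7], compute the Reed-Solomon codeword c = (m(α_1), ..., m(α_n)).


c = [4, 3, 8, 10, 6]

Message polynomial: m(x) = 5 + 2·x (mod 13).
For each evaluation point α_i, compute m(α_i) mod 13:
  α_1 = 6: Horner steps 2 → 4, so m(6) = 4.
  α_2 = 12: Horner steps 2 → 3, so m(12) = 3.
  α_3 = 8: Horner steps 2 → 8, so m(8) = 8.
  α_4 = 9: Horner steps 2 → 10, so m(9) = 10.
  α_5 = 7: Horner steps 2 → 6, so m(7) = 6.
Codeword c = [4, 3, 8, 10, 6] ∈ F_13^5.
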